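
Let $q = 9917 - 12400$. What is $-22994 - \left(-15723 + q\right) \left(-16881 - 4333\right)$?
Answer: $-386245078$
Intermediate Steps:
$q = -2483$ ($q = 9917 - 12400 = -2483$)
$-22994 - \left(-15723 + q\right) \left(-16881 - 4333\right) = -22994 - \left(-15723 - 2483\right) \left(-16881 - 4333\right) = -22994 - \left(-18206\right) \left(-21214\right) = -22994 - 386222084 = -386245078$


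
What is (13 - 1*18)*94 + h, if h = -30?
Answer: -500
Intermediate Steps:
(13 - 1*18)*94 + h = (13 - 1*18)*94 - 30 = (13 - 18)*94 - 30 = -5*94 - 30 = -470 - 30 = -500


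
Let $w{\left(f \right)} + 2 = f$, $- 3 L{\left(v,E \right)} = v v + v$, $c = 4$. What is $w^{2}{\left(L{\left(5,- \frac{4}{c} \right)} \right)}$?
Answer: $144$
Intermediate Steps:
$L{\left(v,E \right)} = - \frac{v}{3} - \frac{v^{2}}{3}$ ($L{\left(v,E \right)} = - \frac{v v + v}{3} = - \frac{v^{2} + v}{3} = - \frac{v + v^{2}}{3} = - \frac{v}{3} - \frac{v^{2}}{3}$)
$w{\left(f \right)} = -2 + f$
$w^{2}{\left(L{\left(5,- \frac{4}{c} \right)} \right)} = \left(-2 - \frac{5 \left(1 + 5\right)}{3}\right)^{2} = \left(-2 - \frac{5}{3} \cdot 6\right)^{2} = \left(-2 - 10\right)^{2} = \left(-12\right)^{2} = 144$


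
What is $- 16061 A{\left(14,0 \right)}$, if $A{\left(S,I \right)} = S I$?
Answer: $0$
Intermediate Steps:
$A{\left(S,I \right)} = I S$
$- 16061 A{\left(14,0 \right)} = - 16061 \cdot 0 \cdot 14 = \left(-16061\right) 0 = 0$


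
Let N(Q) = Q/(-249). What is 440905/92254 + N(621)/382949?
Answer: 14014043597557/2932271894818 ≈ 4.7792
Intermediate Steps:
N(Q) = -Q/249 (N(Q) = Q*(-1/249) = -Q/249)
440905/92254 + N(621)/382949 = 440905/92254 - 1/249*621/382949 = 440905*(1/92254) - 207/83*1/382949 = 440905/92254 - 207/31784767 = 14014043597557/2932271894818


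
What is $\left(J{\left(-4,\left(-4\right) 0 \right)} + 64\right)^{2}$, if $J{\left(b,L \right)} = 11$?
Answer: $5625$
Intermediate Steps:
$\left(J{\left(-4,\left(-4\right) 0 \right)} + 64\right)^{2} = \left(11 + 64\right)^{2} = 75^{2} = 5625$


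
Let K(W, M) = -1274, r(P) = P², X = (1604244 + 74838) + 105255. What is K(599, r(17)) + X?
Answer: 1783063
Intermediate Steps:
X = 1784337 (X = 1679082 + 105255 = 1784337)
K(599, r(17)) + X = -1274 + 1784337 = 1783063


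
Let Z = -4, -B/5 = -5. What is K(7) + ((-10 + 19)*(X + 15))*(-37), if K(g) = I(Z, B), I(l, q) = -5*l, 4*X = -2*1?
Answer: -9617/2 ≈ -4808.5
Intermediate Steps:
B = 25 (B = -5*(-5) = 25)
X = -½ (X = (-2*1)/4 = (¼)*(-2) = -½ ≈ -0.50000)
K(g) = 20 (K(g) = -5*(-4) = 20)
K(7) + ((-10 + 19)*(X + 15))*(-37) = 20 + ((-10 + 19)*(-½ + 15))*(-37) = 20 + (9*(29/2))*(-37) = 20 + (261/2)*(-37) = 20 - 9657/2 = -9617/2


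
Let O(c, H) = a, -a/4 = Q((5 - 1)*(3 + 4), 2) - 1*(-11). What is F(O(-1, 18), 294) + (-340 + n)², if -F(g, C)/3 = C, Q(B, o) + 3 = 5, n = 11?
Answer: 107359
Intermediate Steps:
Q(B, o) = 2 (Q(B, o) = -3 + 5 = 2)
a = -52 (a = -4*(2 - 1*(-11)) = -4*(2 + 11) = -4*13 = -52)
O(c, H) = -52
F(g, C) = -3*C
F(O(-1, 18), 294) + (-340 + n)² = -3*294 + (-340 + 11)² = -882 + (-329)² = -882 + 108241 = 107359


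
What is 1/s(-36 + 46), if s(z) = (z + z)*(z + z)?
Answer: 1/400 ≈ 0.0025000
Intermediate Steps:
s(z) = 4*z**2 (s(z) = (2*z)*(2*z) = 4*z**2)
1/s(-36 + 46) = 1/(4*(-36 + 46)**2) = 1/(4*10**2) = 1/(4*100) = 1/400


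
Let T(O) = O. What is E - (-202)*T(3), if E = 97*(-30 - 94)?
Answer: -11422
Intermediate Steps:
E = -12028 (E = 97*(-124) = -12028)
E - (-202)*T(3) = -12028 - (-202)*3 = -12028 - 1*(-606) = -12028 + 606 = -11422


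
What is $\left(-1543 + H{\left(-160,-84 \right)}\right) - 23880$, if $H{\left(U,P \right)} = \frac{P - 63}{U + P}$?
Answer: $- \frac{6203065}{244} \approx -25422.0$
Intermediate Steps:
$H{\left(U,P \right)} = \frac{-63 + P}{P + U}$
$\left(-1543 + H{\left(-160,-84 \right)}\right) - 23880 = \left(-1543 + \frac{-63 - 84}{-84 - 160}\right) - 23880 = \left(-1543 + \frac{1}{-244} \left(-147\right)\right) - 23880 = \left(-1543 - - \frac{147}{244}\right) - 23880 = \left(-1543 + \frac{147}{244}\right) - 23880 = - \frac{376345}{244} - 23880 = - \frac{6203065}{244}$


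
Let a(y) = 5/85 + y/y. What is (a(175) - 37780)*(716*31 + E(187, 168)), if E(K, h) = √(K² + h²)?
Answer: -14255203432/17 - 642242*√63193/17 ≈ -8.4804e+8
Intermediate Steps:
a(y) = 18/17 (a(y) = 5*(1/85) + 1 = 1/17 + 1 = 18/17)
(a(175) - 37780)*(716*31 + E(187, 168)) = (18/17 - 37780)*(716*31 + √(187² + 168²)) = -642242*(22196 + √(34969 + 28224))/17 = -642242*(22196 + √63193)/17 = -14255203432/17 - 642242*√63193/17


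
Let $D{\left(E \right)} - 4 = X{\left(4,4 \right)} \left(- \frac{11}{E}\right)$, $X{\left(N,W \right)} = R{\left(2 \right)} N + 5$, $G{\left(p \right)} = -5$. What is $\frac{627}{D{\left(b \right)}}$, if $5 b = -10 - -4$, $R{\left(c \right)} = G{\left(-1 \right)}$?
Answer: $- \frac{418}{89} \approx -4.6966$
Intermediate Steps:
$R{\left(c \right)} = -5$
$X{\left(N,W \right)} = 5 - 5 N$ ($X{\left(N,W \right)} = - 5 N + 5 = 5 - 5 N$)
$b = - \frac{6}{5}$ ($b = \frac{-10 - -4}{5} = \frac{-10 + 4}{5} = \frac{1}{5} \left(-6\right) = - \frac{6}{5} \approx -1.2$)
$D{\left(E \right)} = 4 + \frac{165}{E}$ ($D{\left(E \right)} = 4 + \left(5 - 20\right) \left(- \frac{11}{E}\right) = 4 - 15 \left(- \frac{11}{E}\right) = 4 + \frac{165}{E}$)
$\frac{627}{D{\left(b \right)}} = \frac{627}{4 + \frac{165}{- \frac{6}{5}}} = \frac{627}{4 + 165 \left(- \frac{5}{6}\right)} = \frac{627}{4 - \frac{275}{2}} = \frac{627}{- \frac{267}{2}} = 627 \left(- \frac{2}{267}\right) = - \frac{418}{89}$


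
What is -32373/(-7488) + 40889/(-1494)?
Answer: -14322865/621504 ≈ -23.046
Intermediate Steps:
-32373/(-7488) + 40889/(-1494) = -32373*(-1/7488) + 40889*(-1/1494) = 3597/832 - 40889/1494 = -14322865/621504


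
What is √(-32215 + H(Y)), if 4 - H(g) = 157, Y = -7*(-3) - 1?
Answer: 68*I*√7 ≈ 179.91*I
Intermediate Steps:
Y = 20 (Y = 21 - 1 = 20)
H(g) = -153 (H(g) = 4 - 1*157 = 4 - 157 = -153)
√(-32215 + H(Y)) = √(-32215 - 153) = √(-32368) = 68*I*√7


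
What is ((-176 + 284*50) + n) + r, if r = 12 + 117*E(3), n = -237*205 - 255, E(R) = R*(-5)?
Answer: -36559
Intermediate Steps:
E(R) = -5*R
n = -48840 (n = -48585 - 255 = -48840)
r = -1743 (r = 12 + 117*(-5*3) = 12 + 117*(-15) = 12 - 1755 = -1743)
((-176 + 284*50) + n) + r = ((-176 + 284*50) - 48840) - 1743 = ((-176 + 14200) - 48840) - 1743 = (14024 - 48840) - 1743 = -34816 - 1743 = -36559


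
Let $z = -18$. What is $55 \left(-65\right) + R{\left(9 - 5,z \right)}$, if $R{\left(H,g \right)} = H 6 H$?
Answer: $-3479$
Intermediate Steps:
$R{\left(H,g \right)} = 6 H^{2}$ ($R{\left(H,g \right)} = 6 H H = 6 H^{2}$)
$55 \left(-65\right) + R{\left(9 - 5,z \right)} = 55 \left(-65\right) + 6 \left(9 - 5\right)^{2} = -3575 + 6 \cdot 4^{2} = -3575 + 6 \cdot 16 = -3575 + 96 = -3479$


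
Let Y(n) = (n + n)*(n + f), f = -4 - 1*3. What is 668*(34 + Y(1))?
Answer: 14696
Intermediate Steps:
f = -7 (f = -4 - 3 = -7)
Y(n) = 2*n*(-7 + n) (Y(n) = (n + n)*(n - 7) = (2*n)*(-7 + n) = 2*n*(-7 + n))
668*(34 + Y(1)) = 668*(34 + 2*1*(-7 + 1)) = 668*(34 + 2*1*(-6)) = 668*(34 - 12) = 668*22 = 14696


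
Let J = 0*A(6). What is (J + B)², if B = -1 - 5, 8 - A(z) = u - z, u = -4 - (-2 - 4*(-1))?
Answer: 36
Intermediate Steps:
u = -6 (u = -4 - (-2 + 4) = -4 - 1*2 = -4 - 2 = -6)
A(z) = 14 + z (A(z) = 8 - (-6 - z) = 8 + (6 + z) = 14 + z)
J = 0 (J = 0*(14 + 6) = 0*20 = 0)
B = -6
(J + B)² = (0 - 6)² = (-6)² = 36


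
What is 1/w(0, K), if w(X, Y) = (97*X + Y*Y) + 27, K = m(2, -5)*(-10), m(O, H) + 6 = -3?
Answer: 1/8127 ≈ 0.00012305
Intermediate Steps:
m(O, H) = -9 (m(O, H) = -6 - 3 = -9)
K = 90 (K = -9*(-10) = 90)
w(X, Y) = 27 + Y² + 97*X (w(X, Y) = (97*X + Y²) + 27 = (Y² + 97*X) + 27 = 27 + Y² + 97*X)
1/w(0, K) = 1/(27 + 90² + 97*0) = 1/(27 + 8100 + 0) = 1/8127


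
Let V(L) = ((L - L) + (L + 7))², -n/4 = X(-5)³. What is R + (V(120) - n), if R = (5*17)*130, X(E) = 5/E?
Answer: 27175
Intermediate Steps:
n = 4 (n = -4*(5/(-5))³ = -4*(5*(-⅕))³ = -4*(-1)³ = -4*(-1) = 4)
V(L) = (7 + L)² (V(L) = (0 + (7 + L))² = (7 + L)²)
R = 11050 (R = 85*130 = 11050)
R + (V(120) - n) = 11050 + ((7 + 120)² - 1*4) = 11050 + (127² - 4) = 11050 + (16129 - 4) = 11050 + 16125 = 27175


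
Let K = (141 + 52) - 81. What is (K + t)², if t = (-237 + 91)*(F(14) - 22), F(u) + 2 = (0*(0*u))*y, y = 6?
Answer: 13075456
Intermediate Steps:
F(u) = -2 (F(u) = -2 + (0*(0*u))*6 = -2 + (0*0)*6 = -2 + 0*6 = -2 + 0 = -2)
K = 112 (K = 193 - 81 = 112)
t = 3504 (t = (-237 + 91)*(-2 - 22) = -146*(-24) = 3504)
(K + t)² = (112 + 3504)² = 3616² = 13075456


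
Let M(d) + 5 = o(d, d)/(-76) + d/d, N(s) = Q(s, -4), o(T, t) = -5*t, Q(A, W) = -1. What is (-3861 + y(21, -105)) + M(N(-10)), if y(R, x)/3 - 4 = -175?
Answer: -332733/76 ≈ -4378.1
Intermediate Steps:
y(R, x) = -513 (y(R, x) = 12 + 3*(-175) = 12 - 525 = -513)
N(s) = -1
M(d) = -4 + 5*d/76 (M(d) = -5 + (-5*d/(-76) + d/d) = -5 + (-5*d*(-1/76) + 1) = -5 + (5*d/76 + 1) = -5 + (1 + 5*d/76) = -4 + 5*d/76)
(-3861 + y(21, -105)) + M(N(-10)) = (-3861 - 513) + (-4 + (5/76)*(-1)) = -4374 + (-4 - 5/76) = -4374 - 309/76 = -332733/76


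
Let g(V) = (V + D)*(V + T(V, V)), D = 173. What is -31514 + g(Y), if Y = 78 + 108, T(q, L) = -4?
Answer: 33824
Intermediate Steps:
Y = 186
g(V) = (-4 + V)*(173 + V) (g(V) = (V + 173)*(V - 4) = (173 + V)*(-4 + V) = (-4 + V)*(173 + V))
-31514 + g(Y) = -31514 + (-692 + 186**2 + 169*186) = -31514 + (-692 + 34596 + 31434) = -31514 + 65338 = 33824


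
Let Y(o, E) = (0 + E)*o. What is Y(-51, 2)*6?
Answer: -612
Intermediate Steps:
Y(o, E) = E*o
Y(-51, 2)*6 = (2*(-51))*6 = -102*6 = -612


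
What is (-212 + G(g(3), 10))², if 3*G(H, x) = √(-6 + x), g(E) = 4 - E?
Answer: 401956/9 ≈ 44662.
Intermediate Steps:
G(H, x) = √(-6 + x)/3
(-212 + G(g(3), 10))² = (-212 + √(-6 + 10)/3)² = (-212 + √4/3)² = (-212 + (⅓)*2)² = (-212 + ⅔)² = (-634/3)² = 401956/9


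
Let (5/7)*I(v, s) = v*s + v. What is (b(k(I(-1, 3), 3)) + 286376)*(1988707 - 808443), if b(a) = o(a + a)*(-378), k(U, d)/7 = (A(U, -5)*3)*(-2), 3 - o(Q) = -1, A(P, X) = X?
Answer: 336214724096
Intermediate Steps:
I(v, s) = 7*v/5 + 7*s*v/5 (I(v, s) = 7*(v*s + v)/5 = 7*(s*v + v)/5 = 7*(v + s*v)/5 = 7*v/5 + 7*s*v/5)
o(Q) = 4 (o(Q) = 3 - 1*(-1) = 3 + 1 = 4)
k(U, d) = 210 (k(U, d) = 7*(-5*3*(-2)) = 7*(-15*(-2)) = 7*30 = 210)
b(a) = -1512 (b(a) = 4*(-378) = -1512)
(b(k(I(-1, 3), 3)) + 286376)*(1988707 - 808443) = (-1512 + 286376)*(1988707 - 808443) = 284864*1180264 = 336214724096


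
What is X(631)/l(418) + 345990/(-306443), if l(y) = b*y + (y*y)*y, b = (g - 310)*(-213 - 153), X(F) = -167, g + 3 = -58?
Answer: -44907193524181/39774211458740 ≈ -1.1291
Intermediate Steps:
g = -61 (g = -3 - 58 = -61)
b = 135786 (b = (-61 - 310)*(-213 - 153) = -371*(-366) = 135786)
l(y) = y³ + 135786*y (l(y) = 135786*y + (y*y)*y = 135786*y + y²*y = 135786*y + y³ = y³ + 135786*y)
X(631)/l(418) + 345990/(-306443) = -167*1/(418*(135786 + 418²)) + 345990/(-306443) = -167*1/(418*(135786 + 174724)) + 345990*(-1/306443) = -167/(418*310510) - 345990/306443 = -167/129793180 - 345990/306443 = -44907193524181/39774211458740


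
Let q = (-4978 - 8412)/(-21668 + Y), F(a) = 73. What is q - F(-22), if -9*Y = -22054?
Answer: -6252712/86479 ≈ -72.303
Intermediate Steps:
Y = 22054/9 (Y = -⅑*(-22054) = 22054/9 ≈ 2450.4)
q = 60255/86479 (q = (-4978 - 8412)/(-21668 + 22054/9) = -13390/(-172958/9) = -13390*(-9/172958) = 60255/86479 ≈ 0.69676)
q - F(-22) = 60255/86479 - 1*73 = 60255/86479 - 73 = -6252712/86479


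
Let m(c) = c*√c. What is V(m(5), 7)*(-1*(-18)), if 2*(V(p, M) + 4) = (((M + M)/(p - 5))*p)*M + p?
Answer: 2061/2 + 531*√5/2 ≈ 1624.2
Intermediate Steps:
m(c) = c^(3/2)
V(p, M) = -4 + p/2 + p*M²/(-5 + p) (V(p, M) = -4 + ((((M + M)/(p - 5))*p)*M + p)/2 = -4 + ((((2*M)/(-5 + p))*p)*M + p)/2 = -4 + (((2*M/(-5 + p))*p)*M + p)/2 = -4 + ((2*M*p/(-5 + p))*M + p)/2 = -4 + (2*p*M²/(-5 + p) + p)/2 = -4 + (p + 2*p*M²/(-5 + p))/2 = -4 + (p/2 + p*M²/(-5 + p)) = -4 + p/2 + p*M²/(-5 + p))
V(m(5), 7)*(-1*(-18)) = ((40 + (5^(3/2))² - 65*√5 + 2*5^(3/2)*7²)/(2*(-5 + 5^(3/2))))*(-1*(-18)) = ((40 + (5*√5)² - 65*√5 + 2*(5*√5)*49)/(2*(-5 + 5*√5)))*18 = ((40 + 125 - 65*√5 + 490*√5)/(2*(-5 + 5*√5)))*18 = ((165 + 425*√5)/(2*(-5 + 5*√5)))*18 = 9*(165 + 425*√5)/(-5 + 5*√5)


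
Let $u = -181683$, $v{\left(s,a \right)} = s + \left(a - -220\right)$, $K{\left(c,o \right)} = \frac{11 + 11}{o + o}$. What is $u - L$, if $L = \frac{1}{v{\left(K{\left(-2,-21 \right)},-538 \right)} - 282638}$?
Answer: $- \frac{1079576192400}{5942087} \approx -1.8168 \cdot 10^{5}$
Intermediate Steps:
$K{\left(c,o \right)} = \frac{11}{o}$ ($K{\left(c,o \right)} = \frac{22}{2 o} = 22 \frac{1}{2 o} = \frac{11}{o}$)
$v{\left(s,a \right)} = 220 + a + s$ ($v{\left(s,a \right)} = s + \left(a + 220\right) = s + \left(220 + a\right) = 220 + a + s$)
$L = - \frac{21}{5942087}$ ($L = \frac{1}{\left(220 - 538 + \frac{11}{-21}\right) - 282638} = \frac{1}{\left(220 - 538 + 11 \left(- \frac{1}{21}\right)\right) - 282638} = \frac{1}{\left(220 - 538 - \frac{11}{21}\right) - 282638} = \frac{1}{- \frac{6689}{21} - 282638} = \frac{1}{- \frac{5942087}{21}} = - \frac{21}{5942087} \approx -3.5341 \cdot 10^{-6}$)
$u - L = -181683 - - \frac{21}{5942087} = -181683 + \frac{21}{5942087} = - \frac{1079576192400}{5942087}$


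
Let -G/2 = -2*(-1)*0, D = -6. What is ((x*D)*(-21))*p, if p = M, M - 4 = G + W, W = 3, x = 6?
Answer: 5292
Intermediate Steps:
G = 0 (G = -2*(-2*(-1))*0 = -4*0 = -2*0 = 0)
M = 7 (M = 4 + (0 + 3) = 4 + 3 = 7)
p = 7
((x*D)*(-21))*p = ((6*(-6))*(-21))*7 = -36*(-21)*7 = 756*7 = 5292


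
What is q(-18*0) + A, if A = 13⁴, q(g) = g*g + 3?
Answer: 28564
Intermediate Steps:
q(g) = 3 + g² (q(g) = g² + 3 = 3 + g²)
A = 28561
q(-18*0) + A = (3 + (-18*0)²) + 28561 = (3 + 0²) + 28561 = (3 + 0) + 28561 = 3 + 28561 = 28564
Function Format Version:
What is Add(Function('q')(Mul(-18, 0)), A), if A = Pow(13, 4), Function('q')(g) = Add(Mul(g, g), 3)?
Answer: 28564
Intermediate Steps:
Function('q')(g) = Add(3, Pow(g, 2)) (Function('q')(g) = Add(Pow(g, 2), 3) = Add(3, Pow(g, 2)))
A = 28561
Add(Function('q')(Mul(-18, 0)), A) = Add(Add(3, Pow(Mul(-18, 0), 2)), 28561) = Add(Add(3, Pow(0, 2)), 28561) = Add(Add(3, 0), 28561) = Add(3, 28561) = 28564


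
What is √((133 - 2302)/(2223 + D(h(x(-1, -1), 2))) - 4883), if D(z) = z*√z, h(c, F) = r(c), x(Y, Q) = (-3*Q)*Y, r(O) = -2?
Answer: √(-4883 - 2169/(2223 - 2*I*√2)) ≈ 0.e-5 - 69.885*I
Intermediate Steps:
x(Y, Q) = -3*Q*Y
h(c, F) = -2
D(z) = z^(3/2)
√((133 - 2302)/(2223 + D(h(x(-1, -1), 2))) - 4883) = √((133 - 2302)/(2223 + (-2)^(3/2)) - 4883) = √(-2169/(2223 - 2*I*√2) - 4883) = √(-4883 - 2169/(2223 - 2*I*√2))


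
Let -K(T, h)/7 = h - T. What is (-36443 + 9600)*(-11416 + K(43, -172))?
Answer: 266040973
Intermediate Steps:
K(T, h) = -7*h + 7*T (K(T, h) = -7*(h - T) = -7*h + 7*T)
(-36443 + 9600)*(-11416 + K(43, -172)) = (-36443 + 9600)*(-11416 + (-7*(-172) + 7*43)) = -26843*(-11416 + (1204 + 301)) = -26843*(-11416 + 1505) = -26843*(-9911) = 266040973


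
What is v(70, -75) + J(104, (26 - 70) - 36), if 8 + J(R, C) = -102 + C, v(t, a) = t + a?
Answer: -195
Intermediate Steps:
v(t, a) = a + t
J(R, C) = -110 + C (J(R, C) = -8 + (-102 + C) = -110 + C)
v(70, -75) + J(104, (26 - 70) - 36) = (-75 + 70) + (-110 + ((26 - 70) - 36)) = -5 + (-110 + (-44 - 36)) = -5 + (-110 - 80) = -5 - 190 = -195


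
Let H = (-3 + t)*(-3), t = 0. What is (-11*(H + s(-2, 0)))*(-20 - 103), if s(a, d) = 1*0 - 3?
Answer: 8118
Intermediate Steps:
H = 9 (H = (-3 + 0)*(-3) = -3*(-3) = 9)
s(a, d) = -3 (s(a, d) = 0 - 3 = -3)
(-11*(H + s(-2, 0)))*(-20 - 103) = (-11*(9 - 3))*(-20 - 103) = -11*6*(-123) = -66*(-123) = 8118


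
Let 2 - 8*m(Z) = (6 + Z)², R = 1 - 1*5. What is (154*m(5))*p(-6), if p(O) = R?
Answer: 9163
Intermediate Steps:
R = -4 (R = 1 - 5 = -4)
p(O) = -4
m(Z) = ¼ - (6 + Z)²/8
(154*m(5))*p(-6) = (154*(¼ - (6 + 5)²/8))*(-4) = (154*(¼ - ⅛*11²))*(-4) = (154*(¼ - ⅛*121))*(-4) = (154*(¼ - 121/8))*(-4) = (154*(-119/8))*(-4) = -9163/4*(-4) = 9163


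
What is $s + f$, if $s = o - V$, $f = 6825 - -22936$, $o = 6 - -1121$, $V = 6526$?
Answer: $24362$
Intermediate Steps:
$o = 1127$ ($o = 6 + 1121 = 1127$)
$f = 29761$ ($f = 6825 + 22936 = 29761$)
$s = -5399$ ($s = 1127 - 6526 = -5399$)
$s + f = -5399 + 29761 = 24362$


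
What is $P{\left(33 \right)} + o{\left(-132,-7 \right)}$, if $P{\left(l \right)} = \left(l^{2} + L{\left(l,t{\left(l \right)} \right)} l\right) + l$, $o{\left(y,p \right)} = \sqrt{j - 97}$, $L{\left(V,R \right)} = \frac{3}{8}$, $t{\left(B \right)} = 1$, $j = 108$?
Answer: $\frac{9075}{8} + \sqrt{11} \approx 1137.7$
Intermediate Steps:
$L{\left(V,R \right)} = \frac{3}{8}$ ($L{\left(V,R \right)} = 3 \cdot \frac{1}{8} = \frac{3}{8}$)
$o{\left(y,p \right)} = \sqrt{11}$ ($o{\left(y,p \right)} = \sqrt{108 - 97} = \sqrt{11}$)
$P{\left(l \right)} = l^{2} + \frac{11 l}{8}$ ($P{\left(l \right)} = \left(l^{2} + \frac{3 l}{8}\right) + l = l^{2} + \frac{11 l}{8}$)
$P{\left(33 \right)} + o{\left(-132,-7 \right)} = \frac{1}{8} \cdot 33 \left(11 + 8 \cdot 33\right) + \sqrt{11} = \frac{1}{8} \cdot 33 \left(11 + 264\right) + \sqrt{11} = \frac{1}{8} \cdot 33 \cdot 275 + \sqrt{11} = \frac{9075}{8} + \sqrt{11}$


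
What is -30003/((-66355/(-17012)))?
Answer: -510411036/66355 ≈ -7692.1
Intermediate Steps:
-30003/((-66355/(-17012))) = -30003/((-66355*(-1/17012))) = -30003/66355/17012 = -30003*17012/66355 = -510411036/66355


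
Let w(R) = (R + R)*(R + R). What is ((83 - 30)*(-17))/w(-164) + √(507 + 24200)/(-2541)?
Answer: -901/107584 - √24707/2541 ≈ -0.070234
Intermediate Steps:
w(R) = 4*R² (w(R) = (2*R)*(2*R) = 4*R²)
((83 - 30)*(-17))/w(-164) + √(507 + 24200)/(-2541) = ((83 - 30)*(-17))/((4*(-164)²)) + √(507 + 24200)/(-2541) = (53*(-17))/((4*26896)) + √24707*(-1/2541) = -901/107584 - √24707/2541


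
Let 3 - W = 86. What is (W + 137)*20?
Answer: 1080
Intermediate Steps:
W = -83 (W = 3 - 1*86 = 3 - 86 = -83)
(W + 137)*20 = (-83 + 137)*20 = 54*20 = 1080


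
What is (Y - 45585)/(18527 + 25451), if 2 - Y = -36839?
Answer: -4372/21989 ≈ -0.19883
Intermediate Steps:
Y = 36841 (Y = 2 - 1*(-36839) = 2 + 36839 = 36841)
(Y - 45585)/(18527 + 25451) = (36841 - 45585)/(18527 + 25451) = -8744/43978 = -8744*1/43978 = -4372/21989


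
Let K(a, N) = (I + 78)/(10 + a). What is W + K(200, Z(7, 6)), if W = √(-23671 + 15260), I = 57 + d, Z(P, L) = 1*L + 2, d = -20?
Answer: 23/42 + I*√8411 ≈ 0.54762 + 91.712*I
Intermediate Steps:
Z(P, L) = 2 + L (Z(P, L) = L + 2 = 2 + L)
I = 37 (I = 57 - 20 = 37)
K(a, N) = 115/(10 + a) (K(a, N) = (37 + 78)/(10 + a) = 115/(10 + a))
W = I*√8411 (W = √(-8411) = I*√8411 ≈ 91.712*I)
W + K(200, Z(7, 6)) = I*√8411 + 115/(10 + 200) = I*√8411 + 115/210 = I*√8411 + 115*(1/210) = I*√8411 + 23/42 = 23/42 + I*√8411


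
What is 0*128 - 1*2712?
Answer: -2712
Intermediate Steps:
0*128 - 1*2712 = 0 - 2712 = -2712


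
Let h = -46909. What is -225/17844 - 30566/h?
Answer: 178288393/279014732 ≈ 0.63899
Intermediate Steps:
-225/17844 - 30566/h = -225/17844 - 30566/(-46909) = -225*1/17844 - 30566*(-1/46909) = -75/5948 + 30566/46909 = 178288393/279014732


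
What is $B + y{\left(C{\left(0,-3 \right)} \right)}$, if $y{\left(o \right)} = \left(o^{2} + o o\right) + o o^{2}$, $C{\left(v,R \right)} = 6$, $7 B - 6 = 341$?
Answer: $\frac{2363}{7} \approx 337.57$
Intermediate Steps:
$B = \frac{347}{7}$ ($B = \frac{6}{7} + \frac{1}{7} \cdot 341 = \frac{6}{7} + \frac{341}{7} = \frac{347}{7} \approx 49.571$)
$y{\left(o \right)} = o^{3} + 2 o^{2}$ ($y{\left(o \right)} = \left(o^{2} + o^{2}\right) + o^{3} = 2 o^{2} + o^{3} = o^{3} + 2 o^{2}$)
$B + y{\left(C{\left(0,-3 \right)} \right)} = \frac{347}{7} + 6^{2} \left(2 + 6\right) = \frac{347}{7} + 36 \cdot 8 = \frac{347}{7} + 288 = \frac{2363}{7}$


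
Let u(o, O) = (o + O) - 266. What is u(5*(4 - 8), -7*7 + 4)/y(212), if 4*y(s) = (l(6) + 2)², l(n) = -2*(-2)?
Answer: -331/9 ≈ -36.778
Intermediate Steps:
l(n) = 4
y(s) = 9 (y(s) = (4 + 2)²/4 = (¼)*6² = (¼)*36 = 9)
u(o, O) = -266 + O + o (u(o, O) = (O + o) - 266 = -266 + O + o)
u(5*(4 - 8), -7*7 + 4)/y(212) = (-266 + (-7*7 + 4) + 5*(4 - 8))/9 = (-266 + (-49 + 4) + 5*(-4))*(⅑) = (-266 - 45 - 20)*(⅑) = -331*⅑ = -331/9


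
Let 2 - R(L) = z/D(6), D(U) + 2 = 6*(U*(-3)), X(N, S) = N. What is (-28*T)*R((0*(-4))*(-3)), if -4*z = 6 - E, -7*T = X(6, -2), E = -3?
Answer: 2613/55 ≈ 47.509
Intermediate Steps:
D(U) = -2 - 18*U (D(U) = -2 + 6*(U*(-3)) = -2 + 6*(-3*U) = -2 - 18*U)
T = -6/7 (T = -1/7*6 = -6/7 ≈ -0.85714)
z = -9/4 (z = -(6 - 1*(-3))/4 = -(6 + 3)/4 = -1/4*9 = -9/4 ≈ -2.2500)
R(L) = 871/440 (R(L) = 2 - (-9)/(4*(-2 - 18*6)) = 2 - (-9)/(4*(-2 - 108)) = 2 - (-9)/(4*(-110)) = 2 - (-9)*(-1)/(4*110) = 2 - 1*9/440 = 2 - 9/440 = 871/440)
(-28*T)*R((0*(-4))*(-3)) = -28*(-6/7)*(871/440) = 24*(871/440) = 2613/55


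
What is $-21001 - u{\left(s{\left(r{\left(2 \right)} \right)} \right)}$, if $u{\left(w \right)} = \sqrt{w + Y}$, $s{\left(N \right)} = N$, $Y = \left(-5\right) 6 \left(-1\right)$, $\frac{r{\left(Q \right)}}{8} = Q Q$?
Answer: $-21001 - \sqrt{62} \approx -21009.0$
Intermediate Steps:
$r{\left(Q \right)} = 8 Q^{2}$ ($r{\left(Q \right)} = 8 Q Q = 8 Q^{2}$)
$Y = 30$ ($Y = \left(-30\right) \left(-1\right) = 30$)
$u{\left(w \right)} = \sqrt{30 + w}$ ($u{\left(w \right)} = \sqrt{w + 30} = \sqrt{30 + w}$)
$-21001 - u{\left(s{\left(r{\left(2 \right)} \right)} \right)} = -21001 - \sqrt{30 + 8 \cdot 2^{2}} = -21001 - \sqrt{30 + 8 \cdot 4} = -21001 - \sqrt{30 + 32} = -21001 - \sqrt{62}$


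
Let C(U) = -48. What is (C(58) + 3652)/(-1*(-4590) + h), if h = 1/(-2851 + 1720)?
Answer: 4076124/5191289 ≈ 0.78518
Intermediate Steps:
h = -1/1131 (h = 1/(-1131) = -1/1131 ≈ -0.00088417)
(C(58) + 3652)/(-1*(-4590) + h) = (-48 + 3652)/(-1*(-4590) - 1/1131) = 3604/(4590 - 1/1131) = 3604/(5191289/1131) = 3604*(1131/5191289) = 4076124/5191289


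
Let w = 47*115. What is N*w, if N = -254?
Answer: -1372870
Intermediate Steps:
w = 5405
N*w = -254*5405 = -1372870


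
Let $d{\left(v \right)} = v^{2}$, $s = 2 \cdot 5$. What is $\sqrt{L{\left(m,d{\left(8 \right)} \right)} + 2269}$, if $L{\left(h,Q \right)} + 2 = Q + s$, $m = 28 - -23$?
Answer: $\sqrt{2341} \approx 48.384$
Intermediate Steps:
$s = 10$
$m = 51$ ($m = 28 + 23 = 51$)
$L{\left(h,Q \right)} = 8 + Q$ ($L{\left(h,Q \right)} = -2 + \left(Q + 10\right) = -2 + \left(10 + Q\right) = 8 + Q$)
$\sqrt{L{\left(m,d{\left(8 \right)} \right)} + 2269} = \sqrt{\left(8 + 8^{2}\right) + 2269} = \sqrt{\left(8 + 64\right) + 2269} = \sqrt{72 + 2269} = \sqrt{2341}$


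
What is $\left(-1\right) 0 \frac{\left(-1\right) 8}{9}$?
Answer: $0$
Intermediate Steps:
$\left(-1\right) 0 \frac{\left(-1\right) 8}{9} = 0 \left(\left(-8\right) \frac{1}{9}\right) = 0 \left(- \frac{8}{9}\right) = 0$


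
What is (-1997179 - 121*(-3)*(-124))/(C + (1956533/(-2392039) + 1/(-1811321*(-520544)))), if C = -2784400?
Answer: 4605931568966557701710176/6279902138430851451816953 ≈ 0.73344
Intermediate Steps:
(-1997179 - 121*(-3)*(-124))/(C + (1956533/(-2392039) + 1/(-1811321*(-520544)))) = (-1997179 - 121*(-3)*(-124))/(-2784400 + (1956533/(-2392039) + 1/(-1811321*(-520544)))) = (-1997179 + 363*(-124))/(-2784400 + (1956533*(-1/2392039) - 1/1811321*(-1/520544))) = (-1997179 - 45012)/(-2784400 + (-1956533/2392039 + 1/942872278624)) = -2042191/(-2784400 - 1844760727910658553/2255387262487474336) = -2042191/(-6279902138430851451816953/2255387262487474336) = -2042191*(-2255387262487474336/6279902138430851451816953) = 4605931568966557701710176/6279902138430851451816953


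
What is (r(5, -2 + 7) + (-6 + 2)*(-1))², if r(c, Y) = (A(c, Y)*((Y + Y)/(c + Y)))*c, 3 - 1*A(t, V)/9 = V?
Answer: 7396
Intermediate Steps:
A(t, V) = 27 - 9*V
r(c, Y) = 2*Y*c*(27 - 9*Y)/(Y + c) (r(c, Y) = ((27 - 9*Y)*((Y + Y)/(c + Y)))*c = ((27 - 9*Y)*((2*Y)/(Y + c)))*c = ((27 - 9*Y)*(2*Y/(Y + c)))*c = (2*Y*(27 - 9*Y)/(Y + c))*c = 2*Y*c*(27 - 9*Y)/(Y + c))
(r(5, -2 + 7) + (-6 + 2)*(-1))² = (18*(-2 + 7)*5*(3 - (-2 + 7))/((-2 + 7) + 5) + (-6 + 2)*(-1))² = (18*5*5*(3 - 1*5)/(5 + 5) - 4*(-1))² = (18*5*5*(3 - 5)/10 + 4)² = (18*5*5*(⅒)*(-2) + 4)² = (-90 + 4)² = (-86)² = 7396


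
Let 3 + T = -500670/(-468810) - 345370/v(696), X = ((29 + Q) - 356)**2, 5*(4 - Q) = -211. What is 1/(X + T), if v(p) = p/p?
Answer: -130225/34707995706 ≈ -3.7520e-6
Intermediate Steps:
Q = 231/5 (Q = 4 - 1/5*(-211) = 4 + 211/5 = 231/5 ≈ 46.200)
v(p) = 1
X = 1971216/25 (X = ((29 + 231/5) - 356)**2 = (376/5 - 356)**2 = (-1404/5)**2 = 1971216/25 ≈ 78849.)
T = -1799042394/5209 (T = -3 + (-500670/(-468810) - 345370/1) = -3 + (-500670*(-1/468810) - 345370*1) = -3 + (5563/5209 - 345370) = -3 - 1799026767/5209 = -1799042394/5209 ≈ -3.4537e+5)
1/(X + T) = 1/(1971216/25 - 1799042394/5209) = 1/(-34707995706/130225) = -130225/34707995706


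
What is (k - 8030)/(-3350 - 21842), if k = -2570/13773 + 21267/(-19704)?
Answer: 10843535231/34013360064 ≈ 0.31880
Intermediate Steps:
k = -114516557/90461064 (k = -2570*1/13773 + 21267*(-1/19704) = -2570/13773 - 7089/6568 = -114516557/90461064 ≈ -1.2659)
(k - 8030)/(-3350 - 21842) = (-114516557/90461064 - 8030)/(-3350 - 21842) = -726516860477/90461064/(-25192) = -726516860477/90461064*(-1/25192) = 10843535231/34013360064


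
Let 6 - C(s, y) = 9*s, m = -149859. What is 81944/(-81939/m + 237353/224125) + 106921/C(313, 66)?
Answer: 1288475172730850593/25268107860537 ≈ 50992.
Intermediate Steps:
C(s, y) = 6 - 9*s
81944/(-81939/m + 237353/224125) + 106921/C(313, 66) = 81944/(-81939/(-149859) + 237353/224125) + 106921/(6 - 9*313) = 81944/(-81939*(-1/149859) + 237353*(1/224125)) + 106921/(6 - 2817) = 81944/(27313/49953 + 237353/224125) + 106921/(-2811) = 81944/(17978020534/11195716125) + 106921*(-1/2811) = 81944*(11195716125/17978020534) - 106921/2811 = 458710881073500/8989010267 - 106921/2811 = 1288475172730850593/25268107860537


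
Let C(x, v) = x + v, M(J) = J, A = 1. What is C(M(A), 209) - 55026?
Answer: -54816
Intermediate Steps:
C(x, v) = v + x
C(M(A), 209) - 55026 = (209 + 1) - 55026 = 210 - 55026 = -54816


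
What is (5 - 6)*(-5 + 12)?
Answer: -7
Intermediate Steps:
(5 - 6)*(-5 + 12) = -1*7 = -7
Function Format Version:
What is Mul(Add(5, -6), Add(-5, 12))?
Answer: -7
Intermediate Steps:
Mul(Add(5, -6), Add(-5, 12)) = Mul(-1, 7) = -7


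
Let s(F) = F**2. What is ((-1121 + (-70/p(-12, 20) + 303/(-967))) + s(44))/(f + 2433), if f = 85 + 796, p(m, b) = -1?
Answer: 427746/1602319 ≈ 0.26695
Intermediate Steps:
f = 881
((-1121 + (-70/p(-12, 20) + 303/(-967))) + s(44))/(f + 2433) = ((-1121 + (-70/(-1) + 303/(-967))) + 44**2)/(881 + 2433) = ((-1121 + (-70*(-1) + 303*(-1/967))) + 1936)/3314 = ((-1121 + (70 - 303/967)) + 1936)*(1/3314) = ((-1121 + 67387/967) + 1936)*(1/3314) = (-1016620/967 + 1936)*(1/3314) = (855492/967)*(1/3314) = 427746/1602319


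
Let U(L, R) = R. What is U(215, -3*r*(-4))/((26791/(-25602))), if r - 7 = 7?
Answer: -4301136/26791 ≈ -160.54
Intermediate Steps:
r = 14 (r = 7 + 7 = 14)
U(215, -3*r*(-4))/((26791/(-25602))) = (-3*14*(-4))/((26791/(-25602))) = (-42*(-4))/((26791*(-1/25602))) = 168/(-26791/25602) = 168*(-25602/26791) = -4301136/26791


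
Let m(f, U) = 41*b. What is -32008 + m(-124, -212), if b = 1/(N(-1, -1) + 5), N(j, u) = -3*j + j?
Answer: -224015/7 ≈ -32002.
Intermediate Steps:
N(j, u) = -2*j
b = 1/7 (b = 1/(-2*(-1) + 5) = 1/(2 + 5) = 1/7 ≈ 0.14286)
m(f, U) = 41/7 (m(f, U) = 41*(1/7) = 41/7)
-32008 + m(-124, -212) = -32008 + 41/7 = -224015/7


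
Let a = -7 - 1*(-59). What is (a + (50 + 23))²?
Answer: 15625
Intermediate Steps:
a = 52 (a = -7 + 59 = 52)
(a + (50 + 23))² = (52 + (50 + 23))² = (52 + 73)² = 125² = 15625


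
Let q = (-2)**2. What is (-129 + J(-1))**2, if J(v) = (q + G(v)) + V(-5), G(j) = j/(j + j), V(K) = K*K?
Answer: 39601/4 ≈ 9900.3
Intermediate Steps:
V(K) = K**2
G(j) = 1/2 (G(j) = j/((2*j)) = j*(1/(2*j)) = 1/2)
q = 4
J(v) = 59/2 (J(v) = (4 + 1/2) + (-5)**2 = 9/2 + 25 = 59/2)
(-129 + J(-1))**2 = (-129 + 59/2)**2 = (-199/2)**2 = 39601/4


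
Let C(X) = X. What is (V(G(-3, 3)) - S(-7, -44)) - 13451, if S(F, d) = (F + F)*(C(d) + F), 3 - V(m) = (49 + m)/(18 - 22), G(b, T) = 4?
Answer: -56595/4 ≈ -14149.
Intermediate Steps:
V(m) = 61/4 + m/4 (V(m) = 3 - (49 + m)/(18 - 22) = 3 - (49 + m)/(-4) = 3 - (49 + m)*(-1)/4 = 3 - (-49/4 - m/4) = 3 + (49/4 + m/4) = 61/4 + m/4)
S(F, d) = 2*F*(F + d) (S(F, d) = (F + F)*(d + F) = (2*F)*(F + d) = 2*F*(F + d))
(V(G(-3, 3)) - S(-7, -44)) - 13451 = ((61/4 + (¼)*4) - 2*(-7)*(-7 - 44)) - 13451 = ((61/4 + 1) - 2*(-7)*(-51)) - 13451 = (65/4 - 1*714) - 13451 = (65/4 - 714) - 13451 = -2791/4 - 13451 = -56595/4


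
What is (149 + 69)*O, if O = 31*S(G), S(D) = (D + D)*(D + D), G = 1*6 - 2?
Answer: 432512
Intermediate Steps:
G = 4 (G = 6 - 2 = 4)
S(D) = 4*D² (S(D) = (2*D)*(2*D) = 4*D²)
O = 1984 (O = 31*(4*4²) = 31*(4*16) = 31*64 = 1984)
(149 + 69)*O = (149 + 69)*1984 = 218*1984 = 432512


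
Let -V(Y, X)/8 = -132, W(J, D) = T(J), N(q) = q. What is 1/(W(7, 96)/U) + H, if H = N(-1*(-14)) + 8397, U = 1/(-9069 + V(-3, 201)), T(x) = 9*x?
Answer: 4246032608/504819 ≈ 8411.0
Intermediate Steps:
W(J, D) = 9*J
V(Y, X) = 1056 (V(Y, X) = -8*(-132) = 1056)
U = -1/8013 (U = 1/(-9069 + 1056) = 1/(-8013) = -1/8013 ≈ -0.00012480)
H = 8411 (H = -1*(-14) + 8397 = 14 + 8397 = 8411)
1/(W(7, 96)/U) + H = 1/((9*7)/(-1/8013)) + 8411 = 1/(63*(-8013)) + 8411 = 1/(-504819) + 8411 = -1/504819 + 8411 = 4246032608/504819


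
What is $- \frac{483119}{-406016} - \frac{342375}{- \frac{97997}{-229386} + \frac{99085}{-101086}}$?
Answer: $\frac{61986998060642546021}{100118759826944} \approx 6.1914 \cdot 10^{5}$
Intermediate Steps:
$- \frac{483119}{-406016} - \frac{342375}{- \frac{97997}{-229386} + \frac{99085}{-101086}} = \left(-483119\right) \left(- \frac{1}{406016}\right) - \frac{342375}{\left(-97997\right) \left(- \frac{1}{229386}\right) + 99085 \left(- \frac{1}{101086}\right)} = \frac{37163}{31232} - \frac{342375}{\frac{97997}{229386} - \frac{99085}{101086}} = \frac{37163}{31232} - \frac{342375}{- \frac{3205646767}{5796928299}} = \frac{37163}{31232} - - \frac{1984723326370125}{3205646767} = \frac{37163}{31232} + \frac{1984723326370125}{3205646767} = \frac{61986998060642546021}{100118759826944}$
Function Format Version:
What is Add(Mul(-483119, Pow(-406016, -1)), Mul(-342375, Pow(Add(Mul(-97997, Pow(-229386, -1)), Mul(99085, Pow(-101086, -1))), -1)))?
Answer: Rational(61986998060642546021, 100118759826944) ≈ 6.1914e+5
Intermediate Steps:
Add(Mul(-483119, Pow(-406016, -1)), Mul(-342375, Pow(Add(Mul(-97997, Pow(-229386, -1)), Mul(99085, Pow(-101086, -1))), -1))) = Add(Mul(-483119, Rational(-1, 406016)), Mul(-342375, Pow(Add(Mul(-97997, Rational(-1, 229386)), Mul(99085, Rational(-1, 101086))), -1))) = Add(Rational(37163, 31232), Mul(-342375, Pow(Add(Rational(97997, 229386), Rational(-99085, 101086)), -1))) = Add(Rational(37163, 31232), Mul(-342375, Pow(Rational(-3205646767, 5796928299), -1))) = Add(Rational(37163, 31232), Mul(-342375, Rational(-5796928299, 3205646767))) = Add(Rational(37163, 31232), Rational(1984723326370125, 3205646767)) = Rational(61986998060642546021, 100118759826944)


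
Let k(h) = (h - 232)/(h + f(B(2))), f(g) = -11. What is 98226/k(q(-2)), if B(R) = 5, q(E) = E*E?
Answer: 114597/38 ≈ 3015.7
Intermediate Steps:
q(E) = E²
k(h) = (-232 + h)/(-11 + h) (k(h) = (h - 232)/(h - 11) = (-232 + h)/(-11 + h))
98226/k(q(-2)) = 98226/(((-232 + (-2)²)/(-11 + (-2)²))) = 98226/(((-232 + 4)/(-11 + 4))) = 98226/((-228/(-7))) = 98226/((-⅐*(-228))) = 98226/(228/7) = 98226*(7/228) = 114597/38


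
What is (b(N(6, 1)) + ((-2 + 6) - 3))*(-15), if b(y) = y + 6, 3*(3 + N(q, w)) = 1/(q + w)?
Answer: -425/7 ≈ -60.714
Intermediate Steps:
N(q, w) = -3 + 1/(3*(q + w))
b(y) = 6 + y
(b(N(6, 1)) + ((-2 + 6) - 3))*(-15) = ((6 + (⅓ - 3*6 - 3*1)/(6 + 1)) + ((-2 + 6) - 3))*(-15) = ((6 + (⅓ - 18 - 3)/7) + (4 - 3))*(-15) = ((6 + (⅐)*(-62/3)) + 1)*(-15) = ((6 - 62/21) + 1)*(-15) = (64/21 + 1)*(-15) = (85/21)*(-15) = -425/7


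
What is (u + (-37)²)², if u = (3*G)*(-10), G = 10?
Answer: 1142761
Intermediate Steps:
u = -300 (u = (3*10)*(-10) = 30*(-10) = -300)
(u + (-37)²)² = (-300 + (-37)²)² = (-300 + 1369)² = 1069² = 1142761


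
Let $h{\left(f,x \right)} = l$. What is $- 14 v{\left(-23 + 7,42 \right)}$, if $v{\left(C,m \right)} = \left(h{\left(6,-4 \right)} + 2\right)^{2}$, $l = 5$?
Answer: $-686$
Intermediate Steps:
$h{\left(f,x \right)} = 5$
$v{\left(C,m \right)} = 49$ ($v{\left(C,m \right)} = \left(5 + 2\right)^{2} = 7^{2} = 49$)
$- 14 v{\left(-23 + 7,42 \right)} = \left(-14\right) 49 = -686$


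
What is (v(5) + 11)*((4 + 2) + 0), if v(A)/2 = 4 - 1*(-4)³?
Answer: 882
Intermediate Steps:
v(A) = 136 (v(A) = 2*(4 - 1*(-4)³) = 2*(4 - 1*(-64)) = 2*(4 + 64) = 2*68 = 136)
(v(5) + 11)*((4 + 2) + 0) = (136 + 11)*((4 + 2) + 0) = 147*(6 + 0) = 147*6 = 882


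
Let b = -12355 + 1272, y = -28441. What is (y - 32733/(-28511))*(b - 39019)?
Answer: 40625137459036/28511 ≈ 1.4249e+9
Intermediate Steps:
b = -11083
(y - 32733/(-28511))*(b - 39019) = (-28441 - 32733/(-28511))*(-11083 - 39019) = (-28441 - 32733*(-1/28511))*(-50102) = (-28441 + 32733/28511)*(-50102) = -810848618/28511*(-50102) = 40625137459036/28511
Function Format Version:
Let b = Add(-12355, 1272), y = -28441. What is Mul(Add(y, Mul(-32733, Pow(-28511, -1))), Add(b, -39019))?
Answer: Rational(40625137459036, 28511) ≈ 1.4249e+9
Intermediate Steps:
b = -11083
Mul(Add(y, Mul(-32733, Pow(-28511, -1))), Add(b, -39019)) = Mul(Add(-28441, Mul(-32733, Pow(-28511, -1))), Add(-11083, -39019)) = Mul(Add(-28441, Mul(-32733, Rational(-1, 28511))), -50102) = Mul(Add(-28441, Rational(32733, 28511)), -50102) = Mul(Rational(-810848618, 28511), -50102) = Rational(40625137459036, 28511)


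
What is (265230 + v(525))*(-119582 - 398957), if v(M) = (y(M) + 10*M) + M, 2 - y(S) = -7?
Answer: -140531328546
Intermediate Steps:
y(S) = 9 (y(S) = 2 - 1*(-7) = 2 + 7 = 9)
v(M) = 9 + 11*M (v(M) = (9 + 10*M) + M = 9 + 11*M)
(265230 + v(525))*(-119582 - 398957) = (265230 + (9 + 11*525))*(-119582 - 398957) = (265230 + (9 + 5775))*(-518539) = (265230 + 5784)*(-518539) = 271014*(-518539) = -140531328546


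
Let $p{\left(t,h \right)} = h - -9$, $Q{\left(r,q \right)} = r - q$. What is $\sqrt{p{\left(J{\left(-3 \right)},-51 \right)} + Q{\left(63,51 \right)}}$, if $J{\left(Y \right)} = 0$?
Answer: $i \sqrt{30} \approx 5.4772 i$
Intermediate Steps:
$p{\left(t,h \right)} = 9 + h$ ($p{\left(t,h \right)} = h + 9 = 9 + h$)
$\sqrt{p{\left(J{\left(-3 \right)},-51 \right)} + Q{\left(63,51 \right)}} = \sqrt{\left(9 - 51\right) + \left(63 - 51\right)} = \sqrt{-42 + \left(63 - 51\right)} = \sqrt{-42 + 12} = \sqrt{-30} = i \sqrt{30}$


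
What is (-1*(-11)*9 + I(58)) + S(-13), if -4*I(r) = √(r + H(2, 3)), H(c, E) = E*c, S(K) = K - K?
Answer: 97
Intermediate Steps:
S(K) = 0
I(r) = -√(6 + r)/4 (I(r) = -√(r + 3*2)/4 = -√(r + 6)/4 = -√(6 + r)/4)
(-1*(-11)*9 + I(58)) + S(-13) = (-1*(-11)*9 - √(6 + 58)/4) + 0 = (11*9 - √64/4) + 0 = (99 - ¼*8) + 0 = (99 - 2) + 0 = 97 + 0 = 97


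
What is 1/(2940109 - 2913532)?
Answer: 1/26577 ≈ 3.7627e-5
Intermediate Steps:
1/(2940109 - 2913532) = 1/26577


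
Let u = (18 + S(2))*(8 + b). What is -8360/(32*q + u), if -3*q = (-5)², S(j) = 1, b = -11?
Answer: 25080/971 ≈ 25.829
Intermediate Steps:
u = -57 (u = (18 + 1)*(8 - 11) = 19*(-3) = -57)
q = -25/3 (q = -⅓*(-5)² = -⅓*25 = -25/3 ≈ -8.3333)
-8360/(32*q + u) = -8360/(32*(-25/3) - 57) = -8360/(-800/3 - 57) = -8360/(-971/3) = -8360*(-3/971) = 25080/971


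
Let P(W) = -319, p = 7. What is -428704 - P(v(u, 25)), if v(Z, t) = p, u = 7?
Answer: -428385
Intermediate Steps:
v(Z, t) = 7
-428704 - P(v(u, 25)) = -428704 - 1*(-319) = -428704 + 319 = -428385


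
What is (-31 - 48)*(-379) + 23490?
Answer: 53431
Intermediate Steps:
(-31 - 48)*(-379) + 23490 = -79*(-379) + 23490 = 29941 + 23490 = 53431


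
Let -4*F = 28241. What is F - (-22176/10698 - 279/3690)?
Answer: -10319367849/1462060 ≈ -7058.1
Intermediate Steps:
F = -28241/4 (F = -¼*28241 = -28241/4 ≈ -7060.3)
F - (-22176/10698 - 279/3690) = -28241/4 - (-22176/10698 - 279/3690) = -28241/4 - (-22176*1/10698 - 279*1/3690) = -28241/4 - (-3696/1783 - 31/410) = -28241/4 - 1*(-1570633/731030) = -28241/4 + 1570633/731030 = -10319367849/1462060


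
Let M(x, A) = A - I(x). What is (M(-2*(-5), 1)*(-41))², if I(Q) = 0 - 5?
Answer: 60516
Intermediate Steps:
I(Q) = -5
M(x, A) = 5 + A (M(x, A) = A - 1*(-5) = A + 5 = 5 + A)
(M(-2*(-5), 1)*(-41))² = ((5 + 1)*(-41))² = (6*(-41))² = (-246)² = 60516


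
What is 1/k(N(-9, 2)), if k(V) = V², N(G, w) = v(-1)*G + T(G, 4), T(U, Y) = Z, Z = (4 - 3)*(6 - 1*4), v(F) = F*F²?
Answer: 1/121 ≈ 0.0082645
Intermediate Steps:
v(F) = F³
Z = 2 (Z = 1*(6 - 4) = 1*2 = 2)
T(U, Y) = 2
N(G, w) = 2 - G (N(G, w) = (-1)³*G + 2 = -G + 2 = 2 - G)
1/k(N(-9, 2)) = 1/((2 - 1*(-9))²) = 1/((2 + 9)²) = 1/(11²) = 1/121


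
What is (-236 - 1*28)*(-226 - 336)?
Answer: 148368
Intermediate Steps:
(-236 - 1*28)*(-226 - 336) = (-236 - 28)*(-562) = -264*(-562) = 148368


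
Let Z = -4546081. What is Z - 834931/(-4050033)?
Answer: -18411777235742/4050033 ≈ -4.5461e+6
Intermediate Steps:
Z - 834931/(-4050033) = -4546081 - 834931/(-4050033) = -4546081 - 834931*(-1)/4050033 = -4546081 - 1*(-834931/4050033) = -4546081 + 834931/4050033 = -18411777235742/4050033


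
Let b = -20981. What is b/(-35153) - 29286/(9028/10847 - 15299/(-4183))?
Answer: -46706811102842921/7161101188681 ≈ -6522.3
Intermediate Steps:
b/(-35153) - 29286/(9028/10847 - 15299/(-4183)) = -20981/(-35153) - 29286/(9028/10847 - 15299/(-4183)) = -20981*(-1/35153) - 29286/(9028*(1/10847) - 15299*(-1/4183)) = 20981/35153 - 29286/(9028/10847 + 15299/4183) = 20981/35153 - 29286/203712377/45373001 = 20981/35153 - 29286*45373001/203712377 = 20981/35153 - 1328793707286/203712377 = -46706811102842921/7161101188681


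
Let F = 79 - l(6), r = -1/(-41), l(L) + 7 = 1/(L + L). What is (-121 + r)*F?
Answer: -1278440/123 ≈ -10394.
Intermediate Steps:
l(L) = -7 + 1/(2*L) (l(L) = -7 + 1/(L + L) = -7 + 1/(2*L))
r = 1/41 (r = -1*(-1/41) = 1/41 ≈ 0.024390)
F = 1031/12 (F = 79 - (-7 + (½)/6) = 79 - (-7 + (½)*(⅙)) = 79 - (-7 + 1/12) = 79 - 1*(-83/12) = 79 + 83/12 = 1031/12 ≈ 85.917)
(-121 + r)*F = (-121 + 1/41)*(1031/12) = -4960/41*1031/12 = -1278440/123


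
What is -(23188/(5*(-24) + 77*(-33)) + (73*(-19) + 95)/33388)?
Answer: 11435867/1306551 ≈ 8.7527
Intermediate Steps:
-(23188/(5*(-24) + 77*(-33)) + (73*(-19) + 95)/33388) = -(23188/(-120 - 2541) + (-1387 + 95)*(1/33388)) = -(23188/(-2661) - 1292*1/33388) = -(23188*(-1/2661) - 19/491) = -(-23188/2661 - 19/491) = -1*(-11435867/1306551) = 11435867/1306551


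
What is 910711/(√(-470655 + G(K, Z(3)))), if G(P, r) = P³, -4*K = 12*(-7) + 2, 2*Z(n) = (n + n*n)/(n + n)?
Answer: -1821422*I*√7392638/3696319 ≈ -1339.8*I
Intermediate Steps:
Z(n) = (n + n²)/(4*n) (Z(n) = ((n + n*n)/(n + n))/2 = ((n + n²)/((2*n)))/2 = ((n + n²)*(1/(2*n)))/2 = ((n + n²)/(2*n))/2 = (n + n²)/(4*n))
K = 41/2 (K = -(12*(-7) + 2)/4 = -(-84 + 2)/4 = -¼*(-82) = 41/2 ≈ 20.500)
910711/(√(-470655 + G(K, Z(3)))) = 910711/(√(-470655 + (41/2)³)) = 910711/(√(-470655 + 68921/8)) = 910711/(√(-3696319/8)) = 910711/((I*√7392638/4)) = 910711*(-2*I*√7392638/3696319) = -1821422*I*√7392638/3696319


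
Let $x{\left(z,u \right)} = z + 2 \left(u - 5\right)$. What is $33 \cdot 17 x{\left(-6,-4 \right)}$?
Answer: $-13464$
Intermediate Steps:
$x{\left(z,u \right)} = -10 + z + 2 u$ ($x{\left(z,u \right)} = z + 2 \left(u - 5\right) = z + 2 \left(-5 + u\right) = z + \left(-10 + 2 u\right) = -10 + z + 2 u$)
$33 \cdot 17 x{\left(-6,-4 \right)} = 33 \cdot 17 \left(-10 - 6 + 2 \left(-4\right)\right) = 561 \left(-10 - 6 - 8\right) = 561 \left(-24\right) = -13464$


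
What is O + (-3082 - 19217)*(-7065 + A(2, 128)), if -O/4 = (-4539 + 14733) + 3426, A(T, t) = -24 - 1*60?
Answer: 159361071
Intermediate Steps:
A(T, t) = -84 (A(T, t) = -24 - 60 = -84)
O = -54480 (O = -4*((-4539 + 14733) + 3426) = -4*(10194 + 3426) = -4*13620 = -54480)
O + (-3082 - 19217)*(-7065 + A(2, 128)) = -54480 + (-3082 - 19217)*(-7065 - 84) = -54480 - 22299*(-7149) = -54480 + 159415551 = 159361071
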